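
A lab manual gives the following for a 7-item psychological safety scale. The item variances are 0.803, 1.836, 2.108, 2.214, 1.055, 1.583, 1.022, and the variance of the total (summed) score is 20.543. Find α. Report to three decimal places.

Σσᵢ² = 0.803 + 1.836 + 2.108 + 2.214 + 1.055 + 1.583 + 1.022 = 10.621
α = (k/(k−1))·(1 − Σσᵢ²/total variance) = (7/6)·(1 − 10.621/20.543) = 0.563

α = 0.563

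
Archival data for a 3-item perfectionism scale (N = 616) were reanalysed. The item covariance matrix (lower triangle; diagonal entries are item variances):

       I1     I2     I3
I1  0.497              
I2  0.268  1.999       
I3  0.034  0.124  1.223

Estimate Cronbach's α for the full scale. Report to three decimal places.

α = 0.280

Σσ²ᵢ = 0.497 + 1.999 + 1.223 = 3.719
Σ_{i<j} σ_ij = 0.426
σ²_total = 3.719 + 2 × 0.426 = 4.571
α = (k/(k−1))·(1 − Σσ²ᵢ/σ²_total) = (3/2)·(1 − 3.719/4.571) = 0.280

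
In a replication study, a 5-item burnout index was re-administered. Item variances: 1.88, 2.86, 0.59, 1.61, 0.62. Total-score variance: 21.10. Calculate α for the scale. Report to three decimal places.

α = 0.802

Σσᵢ² = 1.88 + 2.86 + 0.59 + 1.61 + 0.62 = 7.56
α = (k/(k−1))·(1 − Σσᵢ²/σ²_T) = (5/4)·(1 − 7.56/21.10) = 0.802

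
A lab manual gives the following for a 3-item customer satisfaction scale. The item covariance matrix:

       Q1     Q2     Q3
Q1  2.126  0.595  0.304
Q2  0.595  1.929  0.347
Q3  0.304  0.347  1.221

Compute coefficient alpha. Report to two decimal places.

α = 0.48

Σσ²ᵢ = 2.126 + 1.929 + 1.221 = 5.276
Sum of the distinct covariances = 1.246
σ²_T = 5.276 + 2 × 1.246 = 7.768
α = (k/(k−1))·(1 − Σσ²ᵢ/σ²_T) = (3/2)·(1 − 5.276/7.768) = 0.48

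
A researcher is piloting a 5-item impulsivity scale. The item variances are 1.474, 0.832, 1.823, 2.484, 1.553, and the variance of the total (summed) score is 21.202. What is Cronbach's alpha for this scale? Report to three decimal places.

α = 0.769

Σσᵢ² = 1.474 + 0.832 + 1.823 + 2.484 + 1.553 = 8.166
α = (k/(k−1))·(1 − Σσᵢ²/total variance) = (5/4)·(1 − 8.166/21.202) = 0.769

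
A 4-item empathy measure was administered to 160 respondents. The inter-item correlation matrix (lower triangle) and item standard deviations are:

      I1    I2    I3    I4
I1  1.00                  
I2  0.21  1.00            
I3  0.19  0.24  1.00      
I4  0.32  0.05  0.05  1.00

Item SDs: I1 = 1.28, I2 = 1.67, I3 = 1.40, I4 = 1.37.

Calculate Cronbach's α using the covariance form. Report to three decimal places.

Cronbach's α = 0.452

Σσ²ᵢ = 1.28² + 1.67² + 1.40² + 1.37² = 8.2642
Covariances σ_ij = r_ij · s_i · s_j:
  σ(I1,I2) = 0.21 × 1.28 × 1.67 = 0.4489
  σ(I1,I3) = 0.19 × 1.28 × 1.40 = 0.3405
  σ(I1,I4) = 0.32 × 1.28 × 1.37 = 0.5612
  σ(I2,I3) = 0.24 × 1.67 × 1.40 = 0.5611
  σ(I2,I4) = 0.05 × 1.67 × 1.37 = 0.1144
  σ(I3,I4) = 0.05 × 1.40 × 1.37 = 0.0959
σ²_T = Σσ²ᵢ + 2·Σσ_ij = 8.2642 + 2 × 2.1220 = 12.5082
α = (4/3)·(1 − 8.2642/12.5082) = 0.452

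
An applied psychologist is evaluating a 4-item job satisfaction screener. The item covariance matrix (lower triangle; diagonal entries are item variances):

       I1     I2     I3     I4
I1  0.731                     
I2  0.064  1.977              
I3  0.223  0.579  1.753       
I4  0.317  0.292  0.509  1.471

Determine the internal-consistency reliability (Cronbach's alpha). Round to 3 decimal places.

α = 0.534

Σσᵢ² = 0.731 + 1.977 + 1.753 + 1.471 = 5.932
Sum of off-diagonal covariances = 1.984
σ²_total = 5.932 + 2 × 1.984 = 9.900
α = (k/(k−1))·(1 − Σσᵢ²/σ²_total) = (4/3)·(1 − 5.932/9.900) = 0.534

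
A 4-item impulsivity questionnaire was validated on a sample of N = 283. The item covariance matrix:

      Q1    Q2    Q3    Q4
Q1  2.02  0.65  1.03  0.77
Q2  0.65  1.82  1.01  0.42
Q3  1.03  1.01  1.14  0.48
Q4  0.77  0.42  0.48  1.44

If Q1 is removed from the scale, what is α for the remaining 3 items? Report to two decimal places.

Remaining items: Q2, Q3, Q4 (k = 3).
ΣVar(i) = 1.82 + 1.14 + 1.44 = 4.40
σ²_total = 4.40 + 2 × 1.91 = 8.22
α (item deleted) = (3/2)·(1 − 4.40/8.22) = 0.70

α = 0.70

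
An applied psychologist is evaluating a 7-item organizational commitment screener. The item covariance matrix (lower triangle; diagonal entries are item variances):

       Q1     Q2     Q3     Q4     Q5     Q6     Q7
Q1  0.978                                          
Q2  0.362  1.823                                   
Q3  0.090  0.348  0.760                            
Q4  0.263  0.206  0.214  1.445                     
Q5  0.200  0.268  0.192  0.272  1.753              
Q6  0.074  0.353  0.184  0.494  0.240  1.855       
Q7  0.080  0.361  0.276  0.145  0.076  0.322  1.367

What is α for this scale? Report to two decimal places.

α = 0.59

Σσ²ᵢ = 0.978 + 1.823 + 0.760 + 1.445 + 1.753 + 1.855 + 1.367 = 9.981
Sum of the distinct covariances = 5.020
σ²_T = 9.981 + 2 × 5.020 = 20.021
α = (k/(k−1))·(1 − Σσ²ᵢ/σ²_T) = (7/6)·(1 − 9.981/20.021) = 0.59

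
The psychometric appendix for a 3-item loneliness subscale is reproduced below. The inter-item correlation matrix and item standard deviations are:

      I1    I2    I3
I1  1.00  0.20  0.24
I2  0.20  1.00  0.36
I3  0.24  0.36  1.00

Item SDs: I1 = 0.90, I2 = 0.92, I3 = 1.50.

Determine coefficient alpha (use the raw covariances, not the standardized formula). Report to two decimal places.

Σσ²ᵢ = 0.90² + 0.92² + 1.50² = 3.9064
Covariances σ_ij = r_ij · s_i · s_j:
  σ(I1,I2) = 0.20 × 0.90 × 0.92 = 0.1656
  σ(I1,I3) = 0.24 × 0.90 × 1.50 = 0.3240
  σ(I2,I3) = 0.36 × 0.92 × 1.50 = 0.4968
σ²_T = Σσ²ᵢ + 2·Σσ_ij = 3.9064 + 2 × 0.9864 = 5.8792
α = (3/2)·(1 − 3.9064/5.8792) = 0.50

coefficient alpha = 0.50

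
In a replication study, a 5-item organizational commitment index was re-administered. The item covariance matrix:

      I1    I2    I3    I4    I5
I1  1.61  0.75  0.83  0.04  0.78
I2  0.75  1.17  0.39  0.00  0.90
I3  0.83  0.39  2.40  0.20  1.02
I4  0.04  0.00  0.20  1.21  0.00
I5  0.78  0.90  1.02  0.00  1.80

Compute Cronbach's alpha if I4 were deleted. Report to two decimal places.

Cronbach's alpha = 0.76

Remaining items: I1, I2, I3, I5 (k = 4).
Σσᵢ² = 1.61 + 1.17 + 2.40 + 1.80 = 6.98
σ²_total = 6.98 + 2 × 4.67 = 16.32
α (item deleted) = (4/3)·(1 − 6.98/16.32) = 0.76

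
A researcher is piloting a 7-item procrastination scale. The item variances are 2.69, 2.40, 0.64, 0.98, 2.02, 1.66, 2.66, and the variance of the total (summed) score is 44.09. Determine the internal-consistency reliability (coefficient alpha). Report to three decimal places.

α = 0.821

ΣVar(i) = 2.69 + 2.40 + 0.64 + 0.98 + 2.02 + 1.66 + 2.66 = 13.05
α = (k/(k−1))·(1 − ΣVar(i)/Var(T)) = (7/6)·(1 − 13.05/44.09) = 0.821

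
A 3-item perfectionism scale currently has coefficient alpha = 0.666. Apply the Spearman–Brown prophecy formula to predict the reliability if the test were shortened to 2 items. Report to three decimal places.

predicted reliability = 0.571

Length factor m = 2/3 = 0.6667
α' = m·α / (1 − (1−m)·α)
   = 2/3 × 0.666 / (1 − (1 − 2/3) × 0.666)
   = 0.4440 / 0.7780 = 0.571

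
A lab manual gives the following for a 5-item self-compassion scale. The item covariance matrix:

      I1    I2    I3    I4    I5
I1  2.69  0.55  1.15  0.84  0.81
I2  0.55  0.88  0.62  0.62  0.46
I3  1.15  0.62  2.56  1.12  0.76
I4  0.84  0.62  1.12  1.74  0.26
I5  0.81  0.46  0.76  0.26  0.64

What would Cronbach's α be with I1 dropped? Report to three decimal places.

Cronbach's α = 0.759

Remaining items: I2, I3, I4, I5 (k = 4).
ΣVar(i) = 0.88 + 2.56 + 1.74 + 0.64 = 5.82
σ²_T = 5.82 + 2 × 3.84 = 13.50
α (item deleted) = (4/3)·(1 − 5.82/13.50) = 0.759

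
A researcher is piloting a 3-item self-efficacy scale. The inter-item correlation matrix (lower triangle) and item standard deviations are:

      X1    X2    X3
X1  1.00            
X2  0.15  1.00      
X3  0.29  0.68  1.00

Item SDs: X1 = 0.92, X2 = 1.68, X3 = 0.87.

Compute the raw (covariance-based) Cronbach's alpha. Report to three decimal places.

Cronbach's alpha = 0.596

Σσ²ᵢ = 0.92² + 1.68² + 0.87² = 4.4257
Covariances σ_ij = r_ij · s_i · s_j:
  σ(X1,X2) = 0.15 × 0.92 × 1.68 = 0.2318
  σ(X1,X3) = 0.29 × 0.92 × 0.87 = 0.2321
  σ(X2,X3) = 0.68 × 1.68 × 0.87 = 0.9939
σ²_T = Σσ²ᵢ + 2·Σσ_ij = 4.4257 + 2 × 1.4578 = 7.3413
α = (3/2)·(1 − 4.4257/7.3413) = 0.596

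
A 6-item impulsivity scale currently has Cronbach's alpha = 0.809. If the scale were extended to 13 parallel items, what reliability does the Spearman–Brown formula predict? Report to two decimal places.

Length factor m = 13/6 = 2.1667
α' = m·α / (1 + (m−1)·α)
   = 13/6 × 0.809 / (1 + (13/6 − 1) × 0.809)
   = 1.7528 / 1.9438 = 0.90

predicted reliability = 0.90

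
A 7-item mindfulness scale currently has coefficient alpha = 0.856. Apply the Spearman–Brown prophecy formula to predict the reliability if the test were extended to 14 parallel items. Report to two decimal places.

predicted reliability = 0.92

Length factor m = 14/7 = 2.0000
α' = m·α / (1 + (m−1)·α)
   = 14/7 × 0.856 / (1 + (14/7 − 1) × 0.856)
   = 1.7120 / 1.8560 = 0.92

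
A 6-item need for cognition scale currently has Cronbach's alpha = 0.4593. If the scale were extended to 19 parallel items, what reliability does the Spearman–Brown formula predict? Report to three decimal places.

Length factor m = 19/6 = 3.1667
α' = m·α / (1 + (m−1)·α)
   = 19/6 × 0.4593 / (1 + (19/6 − 1) × 0.4593)
   = 1.4544 / 1.9951 = 0.729

predicted reliability = 0.729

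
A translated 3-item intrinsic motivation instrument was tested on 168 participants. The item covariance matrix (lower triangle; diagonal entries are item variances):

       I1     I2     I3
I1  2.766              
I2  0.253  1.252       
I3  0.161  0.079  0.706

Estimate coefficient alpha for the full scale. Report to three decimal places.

Σσᵢ² = 2.766 + 1.252 + 0.706 = 4.724
Sum of the distinct covariances = 0.493
σ²_total = 4.724 + 2 × 0.493 = 5.710
α = (k/(k−1))·(1 − Σσᵢ²/σ²_total) = (3/2)·(1 − 4.724/5.710) = 0.259

coefficient alpha = 0.259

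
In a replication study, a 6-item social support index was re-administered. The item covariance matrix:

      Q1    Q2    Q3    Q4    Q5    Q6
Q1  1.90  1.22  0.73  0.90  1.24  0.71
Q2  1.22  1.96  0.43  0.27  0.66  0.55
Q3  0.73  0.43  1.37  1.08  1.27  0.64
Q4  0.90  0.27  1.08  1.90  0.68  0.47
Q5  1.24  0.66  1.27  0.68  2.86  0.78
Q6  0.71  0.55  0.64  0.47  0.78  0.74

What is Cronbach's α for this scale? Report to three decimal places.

Σσ²ᵢ = 1.90 + 1.96 + 1.37 + 1.90 + 2.86 + 0.74 = 10.73
Sum of the distinct covariances = 11.63
σ²_total = 10.73 + 2 × 11.63 = 33.99
α = (k/(k−1))·(1 − Σσ²ᵢ/σ²_total) = (6/5)·(1 − 10.73/33.99) = 0.821

α = 0.821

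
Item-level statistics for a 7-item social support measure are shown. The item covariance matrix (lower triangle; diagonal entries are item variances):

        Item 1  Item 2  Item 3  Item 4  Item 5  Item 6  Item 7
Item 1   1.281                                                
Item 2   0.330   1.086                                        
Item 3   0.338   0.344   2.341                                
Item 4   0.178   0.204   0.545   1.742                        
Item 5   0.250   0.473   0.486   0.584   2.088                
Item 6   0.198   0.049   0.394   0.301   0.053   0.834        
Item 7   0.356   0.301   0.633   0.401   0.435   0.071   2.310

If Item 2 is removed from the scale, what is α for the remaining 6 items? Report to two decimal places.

α = 0.60

Remaining items: Item 1, Item 3, Item 4, Item 5, Item 6, Item 7 (k = 6).
Σσᵢ² = 1.281 + 2.341 + 1.742 + 2.088 + 0.834 + 2.310 = 10.596
Var(T) = 10.596 + 2 × 5.223 = 21.042
α (item deleted) = (6/5)·(1 − 10.596/21.042) = 0.60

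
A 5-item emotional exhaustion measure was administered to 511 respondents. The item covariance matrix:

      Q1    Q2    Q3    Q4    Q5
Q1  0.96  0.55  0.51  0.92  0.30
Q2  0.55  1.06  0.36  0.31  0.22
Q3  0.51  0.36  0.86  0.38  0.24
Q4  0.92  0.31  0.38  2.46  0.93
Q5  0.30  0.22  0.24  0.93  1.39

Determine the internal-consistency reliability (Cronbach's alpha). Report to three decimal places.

sum of item variances = 0.96 + 1.06 + 0.86 + 2.46 + 1.39 = 6.73
Σ_{i<j} σ_ij = 4.72
σ²_total = 6.73 + 2 × 4.72 = 16.17
α = (k/(k−1))·(1 − sum of item variances/σ²_total) = (5/4)·(1 − 6.73/16.17) = 0.730

Cronbach's alpha = 0.730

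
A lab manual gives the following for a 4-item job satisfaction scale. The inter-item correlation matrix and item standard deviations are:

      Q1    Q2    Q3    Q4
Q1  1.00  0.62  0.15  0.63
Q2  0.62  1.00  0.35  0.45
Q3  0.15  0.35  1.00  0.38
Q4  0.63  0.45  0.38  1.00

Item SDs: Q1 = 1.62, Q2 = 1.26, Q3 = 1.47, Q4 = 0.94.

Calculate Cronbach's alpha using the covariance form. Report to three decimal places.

Σσ²ᵢ = 1.62² + 1.26² + 1.47² + 0.94² = 7.2565
Covariances σ_ij = r_ij · s_i · s_j:
  σ(Q1,Q2) = 0.62 × 1.62 × 1.26 = 1.2655
  σ(Q1,Q3) = 0.15 × 1.62 × 1.47 = 0.3572
  σ(Q1,Q4) = 0.63 × 1.62 × 0.94 = 0.9594
  σ(Q2,Q3) = 0.35 × 1.26 × 1.47 = 0.6483
  σ(Q2,Q4) = 0.45 × 1.26 × 0.94 = 0.5330
  σ(Q3,Q4) = 0.38 × 1.47 × 0.94 = 0.5251
σ²_T = Σσ²ᵢ + 2·Σσ_ij = 7.2565 + 2 × 4.2885 = 15.8335
α = (4/3)·(1 − 7.2565/15.8335) = 0.722

Cronbach's alpha = 0.722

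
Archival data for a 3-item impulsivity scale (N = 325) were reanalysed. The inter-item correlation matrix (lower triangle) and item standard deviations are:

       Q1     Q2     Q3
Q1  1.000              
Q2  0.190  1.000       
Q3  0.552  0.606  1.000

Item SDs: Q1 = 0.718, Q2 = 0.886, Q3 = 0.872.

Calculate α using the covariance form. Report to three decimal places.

α = 0.713

Σσ²ᵢ = 0.718² + 0.886² + 0.872² = 2.0609
Covariances σ_ij = r_ij · s_i · s_j:
  σ(Q1,Q2) = 0.190 × 0.718 × 0.886 = 0.1209
  σ(Q1,Q3) = 0.552 × 0.718 × 0.872 = 0.3456
  σ(Q2,Q3) = 0.606 × 0.886 × 0.872 = 0.4682
σ²_T = Σσ²ᵢ + 2·Σσ_ij = 2.0609 + 2 × 0.9347 = 3.9303
α = (3/2)·(1 − 2.0609/3.9303) = 0.713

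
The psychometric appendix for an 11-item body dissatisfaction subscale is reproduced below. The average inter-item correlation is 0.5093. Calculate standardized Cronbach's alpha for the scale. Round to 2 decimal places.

Standardized α = k·r̄ / (1 + (k−1)·r̄) = 11 × 0.5093 / (1 + 10 × 0.5093)
  = 5.6023 / 6.0930 = 0.92

standardized Cronbach's alpha = 0.92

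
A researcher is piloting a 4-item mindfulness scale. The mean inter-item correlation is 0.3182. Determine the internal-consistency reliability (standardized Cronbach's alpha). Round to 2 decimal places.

α = 0.65

Standardized α = k·r̄ / (1 + (k−1)·r̄) = 4 × 0.3182 / (1 + 3 × 0.3182)
  = 1.2728 / 1.9546 = 0.65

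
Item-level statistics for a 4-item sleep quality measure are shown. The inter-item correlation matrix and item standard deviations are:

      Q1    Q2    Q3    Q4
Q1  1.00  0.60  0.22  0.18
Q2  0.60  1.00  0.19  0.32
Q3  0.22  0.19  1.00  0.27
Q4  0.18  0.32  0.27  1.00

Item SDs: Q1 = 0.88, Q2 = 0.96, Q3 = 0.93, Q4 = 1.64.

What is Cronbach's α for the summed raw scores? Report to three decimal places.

α = 0.582

Σσ²ᵢ = 0.88² + 0.96² + 0.93² + 1.64² = 5.2505
Covariances σ_ij = r_ij · s_i · s_j:
  σ(Q1,Q2) = 0.60 × 0.88 × 0.96 = 0.5069
  σ(Q1,Q3) = 0.22 × 0.88 × 0.93 = 0.1800
  σ(Q1,Q4) = 0.18 × 0.88 × 1.64 = 0.2598
  σ(Q2,Q3) = 0.19 × 0.96 × 0.93 = 0.1696
  σ(Q2,Q4) = 0.32 × 0.96 × 1.64 = 0.5038
  σ(Q3,Q4) = 0.27 × 0.93 × 1.64 = 0.4118
σ²_T = Σσ²ᵢ + 2·Σσ_ij = 5.2505 + 2 × 2.0319 = 9.3143
α = (4/3)·(1 − 5.2505/9.3143) = 0.582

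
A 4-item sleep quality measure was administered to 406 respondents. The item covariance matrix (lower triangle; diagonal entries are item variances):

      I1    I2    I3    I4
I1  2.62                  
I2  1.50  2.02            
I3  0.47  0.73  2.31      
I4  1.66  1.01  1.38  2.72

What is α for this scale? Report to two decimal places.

α = 0.78

ΣVar(i) = 2.62 + 2.02 + 2.31 + 2.72 = 9.67
Sum of the distinct covariances = 6.75
σ²_T = 9.67 + 2 × 6.75 = 23.17
α = (k/(k−1))·(1 − ΣVar(i)/σ²_T) = (4/3)·(1 − 9.67/23.17) = 0.78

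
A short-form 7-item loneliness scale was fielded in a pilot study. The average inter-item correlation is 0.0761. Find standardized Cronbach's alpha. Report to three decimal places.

α = 0.366

Standardized α = k·r̄ / (1 + (k−1)·r̄) = 7 × 0.0761 / (1 + 6 × 0.0761)
  = 0.5327 / 1.4566 = 0.366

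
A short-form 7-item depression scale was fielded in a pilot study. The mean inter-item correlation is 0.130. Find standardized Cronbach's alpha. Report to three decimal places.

Standardized α = k·r̄ / (1 + (k−1)·r̄) = 7 × 0.130 / (1 + 6 × 0.130)
  = 0.9100 / 1.7800 = 0.511

α = 0.511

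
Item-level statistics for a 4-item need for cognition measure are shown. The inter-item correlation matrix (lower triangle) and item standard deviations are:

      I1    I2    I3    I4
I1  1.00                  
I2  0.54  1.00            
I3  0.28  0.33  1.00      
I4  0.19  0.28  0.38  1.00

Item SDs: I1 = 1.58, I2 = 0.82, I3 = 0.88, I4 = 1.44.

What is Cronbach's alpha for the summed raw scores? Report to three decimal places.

Σσ²ᵢ = 1.58² + 0.82² + 0.88² + 1.44² = 6.0168
Covariances σ_ij = r_ij · s_i · s_j:
  σ(I1,I2) = 0.54 × 1.58 × 0.82 = 0.6996
  σ(I1,I3) = 0.28 × 1.58 × 0.88 = 0.3893
  σ(I1,I4) = 0.19 × 1.58 × 1.44 = 0.4323
  σ(I2,I3) = 0.33 × 0.82 × 0.88 = 0.2381
  σ(I2,I4) = 0.28 × 0.82 × 1.44 = 0.3306
  σ(I3,I4) = 0.38 × 0.88 × 1.44 = 0.4815
σ²_T = Σσ²ᵢ + 2·Σσ_ij = 6.0168 + 2 × 2.5714 = 11.1596
α = (4/3)·(1 − 6.0168/11.1596) = 0.614

α = 0.614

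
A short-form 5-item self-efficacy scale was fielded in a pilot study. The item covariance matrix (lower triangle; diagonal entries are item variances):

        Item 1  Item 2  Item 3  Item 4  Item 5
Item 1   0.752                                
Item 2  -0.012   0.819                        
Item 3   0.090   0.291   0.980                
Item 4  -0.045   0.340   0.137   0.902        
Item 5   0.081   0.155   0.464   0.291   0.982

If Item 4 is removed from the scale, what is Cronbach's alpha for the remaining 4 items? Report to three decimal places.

Remaining items: Item 1, Item 2, Item 3, Item 5 (k = 4).
Σσᵢ² = 0.752 + 0.819 + 0.980 + 0.982 = 3.533
σ²_T = 3.533 + 2 × 1.069 = 5.671
α (item deleted) = (4/3)·(1 − 3.533/5.671) = 0.503

Cronbach's alpha = 0.503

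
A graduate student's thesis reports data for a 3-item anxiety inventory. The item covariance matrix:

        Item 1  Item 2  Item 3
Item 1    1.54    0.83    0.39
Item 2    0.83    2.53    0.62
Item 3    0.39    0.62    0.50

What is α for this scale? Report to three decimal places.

Σσᵢ² = 1.54 + 2.53 + 0.50 = 4.57
Σ_{i<j} σ_ij = 1.84
σ²_T = 4.57 + 2 × 1.84 = 8.25
α = (k/(k−1))·(1 − Σσᵢ²/σ²_T) = (3/2)·(1 − 4.57/8.25) = 0.669

α = 0.669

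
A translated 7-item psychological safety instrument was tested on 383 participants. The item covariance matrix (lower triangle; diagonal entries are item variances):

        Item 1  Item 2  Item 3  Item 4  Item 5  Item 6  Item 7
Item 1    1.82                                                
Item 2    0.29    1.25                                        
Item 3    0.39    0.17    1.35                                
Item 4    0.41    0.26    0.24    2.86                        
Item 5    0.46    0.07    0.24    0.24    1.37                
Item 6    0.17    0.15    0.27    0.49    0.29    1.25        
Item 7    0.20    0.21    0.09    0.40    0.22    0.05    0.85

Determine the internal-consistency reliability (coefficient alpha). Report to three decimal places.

Σσᵢ² = 1.82 + 1.25 + 1.35 + 2.86 + 1.37 + 1.25 + 0.85 = 10.75
Sum of the distinct covariances = 5.31
σ²_total = 10.75 + 2 × 5.31 = 21.37
α = (k/(k−1))·(1 − Σσᵢ²/σ²_total) = (7/6)·(1 − 10.75/21.37) = 0.580

coefficient alpha = 0.580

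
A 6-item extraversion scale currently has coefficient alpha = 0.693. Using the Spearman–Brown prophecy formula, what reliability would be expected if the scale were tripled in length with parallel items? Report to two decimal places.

Length factor m = 3
α' = m·α / (1 + (m−1)·α)
   = 3 × 0.693 / (1 + (3 − 1) × 0.693)
   = 2.0790 / 2.3860 = 0.87

predicted reliability = 0.87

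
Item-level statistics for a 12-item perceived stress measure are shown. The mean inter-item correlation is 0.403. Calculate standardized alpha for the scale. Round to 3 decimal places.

α = 0.890

Standardized α = k·r̄ / (1 + (k−1)·r̄) = 12 × 0.403 / (1 + 11 × 0.403)
  = 4.8360 / 5.4330 = 0.890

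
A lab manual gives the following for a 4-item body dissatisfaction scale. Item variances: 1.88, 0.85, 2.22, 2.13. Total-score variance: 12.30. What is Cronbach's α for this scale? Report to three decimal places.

Σσ²ᵢ = 1.88 + 0.85 + 2.22 + 2.13 = 7.08
α = (k/(k−1))·(1 − Σσ²ᵢ/σ²_T) = (4/3)·(1 − 7.08/12.30) = 0.566

Cronbach's α = 0.566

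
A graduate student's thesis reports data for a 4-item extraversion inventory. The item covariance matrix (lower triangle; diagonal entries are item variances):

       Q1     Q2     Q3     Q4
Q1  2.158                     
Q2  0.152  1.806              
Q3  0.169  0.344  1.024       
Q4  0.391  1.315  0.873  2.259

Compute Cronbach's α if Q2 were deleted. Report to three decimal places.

Cronbach's α = 0.518

Remaining items: Q1, Q3, Q4 (k = 3).
Σσᵢ² = 2.158 + 1.024 + 2.259 = 5.441
σ²_total = 5.441 + 2 × 1.433 = 8.307
α (item deleted) = (3/2)·(1 − 5.441/8.307) = 0.518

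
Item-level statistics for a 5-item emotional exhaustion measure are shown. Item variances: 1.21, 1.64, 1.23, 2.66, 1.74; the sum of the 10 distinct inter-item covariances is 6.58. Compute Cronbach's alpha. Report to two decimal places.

α = 0.76

sum of item variances = 1.21 + 1.64 + 1.23 + 2.66 + 1.74 = 8.48
Sum of distinct covariances = 6.58
σ²_total = sum of item variances + 2·Σcov = 8.48 + 2 × 6.58 = 21.64
α = (5/4)·(1 − 8.48/21.64) = 0.76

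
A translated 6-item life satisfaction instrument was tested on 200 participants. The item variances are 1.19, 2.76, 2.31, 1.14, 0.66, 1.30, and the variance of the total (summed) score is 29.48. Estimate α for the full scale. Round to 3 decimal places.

Σσᵢ² = 1.19 + 2.76 + 2.31 + 1.14 + 0.66 + 1.30 = 9.36
α = (k/(k−1))·(1 − Σσᵢ²/σ²_total) = (6/5)·(1 − 9.36/29.48) = 0.819

α = 0.819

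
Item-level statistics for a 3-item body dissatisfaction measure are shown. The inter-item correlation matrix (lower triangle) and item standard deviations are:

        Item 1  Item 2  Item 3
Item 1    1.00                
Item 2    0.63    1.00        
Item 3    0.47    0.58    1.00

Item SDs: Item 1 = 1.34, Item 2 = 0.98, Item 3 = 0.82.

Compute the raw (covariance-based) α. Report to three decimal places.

α = 0.770

Σσ²ᵢ = 1.34² + 0.98² + 0.82² = 3.4284
Covariances σ_ij = r_ij · s_i · s_j:
  σ(Item 1,Item 2) = 0.63 × 1.34 × 0.98 = 0.8273
  σ(Item 1,Item 3) = 0.47 × 1.34 × 0.82 = 0.5164
  σ(Item 2,Item 3) = 0.58 × 0.98 × 0.82 = 0.4661
σ²_T = Σσ²ᵢ + 2·Σσ_ij = 3.4284 + 2 × 1.8098 = 7.0480
α = (3/2)·(1 − 3.4284/7.0480) = 0.770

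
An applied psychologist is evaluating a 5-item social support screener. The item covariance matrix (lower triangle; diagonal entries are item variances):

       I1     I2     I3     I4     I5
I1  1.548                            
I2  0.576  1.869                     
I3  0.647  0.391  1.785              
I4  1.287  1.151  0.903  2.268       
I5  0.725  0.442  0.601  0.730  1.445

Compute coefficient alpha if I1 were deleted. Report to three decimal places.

Remaining items: I2, I3, I4, I5 (k = 4).
Σσᵢ² = 1.869 + 1.785 + 2.268 + 1.445 = 7.367
σ²_T = 7.367 + 2 × 4.218 = 15.803
α (item deleted) = (4/3)·(1 − 7.367/15.803) = 0.712

coefficient alpha = 0.712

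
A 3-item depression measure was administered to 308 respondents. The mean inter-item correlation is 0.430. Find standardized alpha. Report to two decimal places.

standardized alpha = 0.69

Standardized α = k·r̄ / (1 + (k−1)·r̄) = 3 × 0.430 / (1 + 2 × 0.430)
  = 1.2900 / 1.8600 = 0.69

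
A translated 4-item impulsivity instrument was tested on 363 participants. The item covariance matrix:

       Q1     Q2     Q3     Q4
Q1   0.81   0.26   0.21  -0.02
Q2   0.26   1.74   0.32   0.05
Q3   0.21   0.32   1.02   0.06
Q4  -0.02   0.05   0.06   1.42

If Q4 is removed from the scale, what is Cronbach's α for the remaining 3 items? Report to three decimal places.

α = 0.460

Remaining items: Q1, Q2, Q3 (k = 3).
sum of item variances = 0.81 + 1.74 + 1.02 = 3.57
σ²_T = 3.57 + 2 × 0.79 = 5.15
α (item deleted) = (3/2)·(1 − 3.57/5.15) = 0.460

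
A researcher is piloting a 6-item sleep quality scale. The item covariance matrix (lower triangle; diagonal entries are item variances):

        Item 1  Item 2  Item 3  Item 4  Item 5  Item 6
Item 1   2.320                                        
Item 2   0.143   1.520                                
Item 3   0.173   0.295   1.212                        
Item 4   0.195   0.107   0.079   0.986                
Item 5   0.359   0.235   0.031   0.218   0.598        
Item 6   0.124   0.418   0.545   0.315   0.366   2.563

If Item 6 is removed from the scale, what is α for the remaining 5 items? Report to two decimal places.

α = 0.45

Remaining items: Item 1, Item 2, Item 3, Item 4, Item 5 (k = 5).
ΣVar(i) = 2.320 + 1.520 + 1.212 + 0.986 + 0.598 = 6.636
total variance = 6.636 + 2 × 1.835 = 10.306
α (item deleted) = (5/4)·(1 − 6.636/10.306) = 0.45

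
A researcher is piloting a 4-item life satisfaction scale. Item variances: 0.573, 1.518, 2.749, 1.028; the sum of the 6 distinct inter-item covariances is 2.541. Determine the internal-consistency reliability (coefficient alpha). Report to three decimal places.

coefficient alpha = 0.619

Σσᵢ² = 0.573 + 1.518 + 2.749 + 1.028 = 5.868
Sum of distinct covariances = 2.541
total variance = Σσᵢ² + 2·Σcov = 5.868 + 2 × 2.541 = 10.950
α = (4/3)·(1 − 5.868/10.950) = 0.619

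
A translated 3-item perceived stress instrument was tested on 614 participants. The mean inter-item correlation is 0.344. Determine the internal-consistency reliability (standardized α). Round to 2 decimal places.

Standardized α = k·r̄ / (1 + (k−1)·r̄) = 3 × 0.344 / (1 + 2 × 0.344)
  = 1.0320 / 1.6880 = 0.61

α = 0.61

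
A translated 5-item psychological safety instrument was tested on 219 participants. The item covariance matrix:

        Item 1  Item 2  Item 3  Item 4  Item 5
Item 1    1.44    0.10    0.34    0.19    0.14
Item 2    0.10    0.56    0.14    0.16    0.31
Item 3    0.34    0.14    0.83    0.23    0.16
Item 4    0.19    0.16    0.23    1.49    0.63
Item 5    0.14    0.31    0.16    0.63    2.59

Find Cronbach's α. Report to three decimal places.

Cronbach's α = 0.512

ΣVar(i) = 1.44 + 0.56 + 0.83 + 1.49 + 2.59 = 6.91
Sum of off-diagonal covariances = 2.40
total variance = 6.91 + 2 × 2.40 = 11.71
α = (k/(k−1))·(1 − ΣVar(i)/total variance) = (5/4)·(1 − 6.91/11.71) = 0.512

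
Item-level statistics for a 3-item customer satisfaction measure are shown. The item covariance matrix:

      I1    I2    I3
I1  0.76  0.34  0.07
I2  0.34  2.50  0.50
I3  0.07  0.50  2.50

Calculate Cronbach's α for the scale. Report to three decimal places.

ΣVar(i) = 0.76 + 2.50 + 2.50 = 5.76
Sum of off-diagonal covariances = 0.91
σ²_total = 5.76 + 2 × 0.91 = 7.58
α = (k/(k−1))·(1 − ΣVar(i)/σ²_total) = (3/2)·(1 − 5.76/7.58) = 0.360

Cronbach's α = 0.360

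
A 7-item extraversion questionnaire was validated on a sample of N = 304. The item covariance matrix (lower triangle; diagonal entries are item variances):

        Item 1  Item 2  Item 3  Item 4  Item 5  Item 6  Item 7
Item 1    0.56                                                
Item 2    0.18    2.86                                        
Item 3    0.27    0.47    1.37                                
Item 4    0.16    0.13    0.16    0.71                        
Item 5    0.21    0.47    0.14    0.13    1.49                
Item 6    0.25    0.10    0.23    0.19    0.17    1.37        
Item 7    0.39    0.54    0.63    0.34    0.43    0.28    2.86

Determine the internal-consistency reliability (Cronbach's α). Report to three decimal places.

Cronbach's α = 0.597

ΣVar(i) = 0.56 + 2.86 + 1.37 + 0.71 + 1.49 + 1.37 + 2.86 = 11.22
Sum of the distinct covariances = 5.87
σ²_total = 11.22 + 2 × 5.87 = 22.96
α = (k/(k−1))·(1 − ΣVar(i)/σ²_total) = (7/6)·(1 − 11.22/22.96) = 0.597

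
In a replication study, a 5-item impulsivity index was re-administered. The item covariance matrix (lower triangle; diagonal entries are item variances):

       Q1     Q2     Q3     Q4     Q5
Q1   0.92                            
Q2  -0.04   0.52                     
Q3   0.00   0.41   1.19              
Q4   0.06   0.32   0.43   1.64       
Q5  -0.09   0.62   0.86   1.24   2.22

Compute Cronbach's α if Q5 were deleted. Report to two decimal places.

Remaining items: Q1, Q2, Q3, Q4 (k = 4).
sum of item variances = 0.92 + 0.52 + 1.19 + 1.64 = 4.27
Var(T) = 4.27 + 2 × 1.18 = 6.63
α (item deleted) = (4/3)·(1 − 4.27/6.63) = 0.47

α = 0.47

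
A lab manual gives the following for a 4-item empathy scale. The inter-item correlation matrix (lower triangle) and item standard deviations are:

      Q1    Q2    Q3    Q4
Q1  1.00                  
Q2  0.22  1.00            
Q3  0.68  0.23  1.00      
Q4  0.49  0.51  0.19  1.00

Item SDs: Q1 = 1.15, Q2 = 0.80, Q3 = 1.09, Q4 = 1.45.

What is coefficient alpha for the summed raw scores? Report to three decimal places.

Σσ²ᵢ = 1.15² + 0.80² + 1.09² + 1.45² = 5.2531
Covariances σ_ij = r_ij · s_i · s_j:
  σ(Q1,Q2) = 0.22 × 1.15 × 0.80 = 0.2024
  σ(Q1,Q3) = 0.68 × 1.15 × 1.09 = 0.8524
  σ(Q1,Q4) = 0.49 × 1.15 × 1.45 = 0.8171
  σ(Q2,Q3) = 0.23 × 0.80 × 1.09 = 0.2006
  σ(Q2,Q4) = 0.51 × 0.80 × 1.45 = 0.5916
  σ(Q3,Q4) = 0.19 × 1.09 × 1.45 = 0.3003
σ²_T = Σσ²ᵢ + 2·Σσ_ij = 5.2531 + 2 × 2.9644 = 11.1819
α = (4/3)·(1 − 5.2531/11.1819) = 0.707

α = 0.707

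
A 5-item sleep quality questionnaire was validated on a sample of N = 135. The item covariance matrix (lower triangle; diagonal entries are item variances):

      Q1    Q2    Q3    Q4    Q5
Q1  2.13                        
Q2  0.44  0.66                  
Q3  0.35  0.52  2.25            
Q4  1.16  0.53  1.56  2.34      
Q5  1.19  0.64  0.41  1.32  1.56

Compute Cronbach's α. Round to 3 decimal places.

sum of item variances = 2.13 + 0.66 + 2.25 + 2.34 + 1.56 = 8.94
Σ_{i<j} σ_ij = 8.12
total variance = 8.94 + 2 × 8.12 = 25.18
α = (k/(k−1))·(1 − sum of item variances/total variance) = (5/4)·(1 − 8.94/25.18) = 0.806

Cronbach's α = 0.806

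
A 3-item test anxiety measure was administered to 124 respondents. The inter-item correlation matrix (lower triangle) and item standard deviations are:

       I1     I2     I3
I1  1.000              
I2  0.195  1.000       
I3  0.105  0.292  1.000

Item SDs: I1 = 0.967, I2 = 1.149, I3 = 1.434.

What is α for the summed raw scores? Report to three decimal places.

Σσ²ᵢ = 0.967² + 1.149² + 1.434² = 4.3116
Covariances σ_ij = r_ij · s_i · s_j:
  σ(I1,I2) = 0.195 × 0.967 × 1.149 = 0.2167
  σ(I1,I3) = 0.105 × 0.967 × 1.434 = 0.1456
  σ(I2,I3) = 0.292 × 1.149 × 1.434 = 0.4811
σ²_T = Σσ²ᵢ + 2·Σσ_ij = 4.3116 + 2 × 0.8434 = 5.9984
α = (3/2)·(1 − 4.3116/5.9984) = 0.422

α = 0.422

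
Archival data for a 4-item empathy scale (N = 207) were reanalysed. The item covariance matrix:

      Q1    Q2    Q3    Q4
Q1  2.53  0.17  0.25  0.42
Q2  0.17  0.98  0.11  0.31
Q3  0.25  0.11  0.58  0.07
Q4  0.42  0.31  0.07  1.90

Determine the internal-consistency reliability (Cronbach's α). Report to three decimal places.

sum of item variances = 2.53 + 0.98 + 0.58 + 1.90 = 5.99
Σ_{i<j} σ_ij = 1.33
σ²_total = 5.99 + 2 × 1.33 = 8.65
α = (k/(k−1))·(1 − sum of item variances/σ²_total) = (4/3)·(1 − 5.99/8.65) = 0.410

Cronbach's α = 0.410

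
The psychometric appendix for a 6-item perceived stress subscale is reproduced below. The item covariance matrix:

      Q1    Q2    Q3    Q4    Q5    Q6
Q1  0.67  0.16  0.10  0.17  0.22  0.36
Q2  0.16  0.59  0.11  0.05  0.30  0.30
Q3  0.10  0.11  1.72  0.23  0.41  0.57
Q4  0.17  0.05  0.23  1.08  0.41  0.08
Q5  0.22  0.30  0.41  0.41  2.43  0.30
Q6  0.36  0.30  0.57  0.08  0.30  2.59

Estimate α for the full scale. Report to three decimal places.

α = 0.544

Σσ²ᵢ = 0.67 + 0.59 + 1.72 + 1.08 + 2.43 + 2.59 = 9.08
Σ_{i<j} σ_ij = 3.77
Var(T) = 9.08 + 2 × 3.77 = 16.62
α = (k/(k−1))·(1 − Σσ²ᵢ/Var(T)) = (6/5)·(1 − 9.08/16.62) = 0.544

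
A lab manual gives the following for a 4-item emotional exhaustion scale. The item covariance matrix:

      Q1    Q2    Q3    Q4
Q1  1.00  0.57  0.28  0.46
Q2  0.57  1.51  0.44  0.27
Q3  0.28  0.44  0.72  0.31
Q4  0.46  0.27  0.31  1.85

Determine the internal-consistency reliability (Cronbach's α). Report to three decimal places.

ΣVar(i) = 1.00 + 1.51 + 0.72 + 1.85 = 5.08
Sum of the distinct covariances = 2.33
Var(T) = 5.08 + 2 × 2.33 = 9.74
α = (k/(k−1))·(1 − ΣVar(i)/Var(T)) = (4/3)·(1 − 5.08/9.74) = 0.638

Cronbach's α = 0.638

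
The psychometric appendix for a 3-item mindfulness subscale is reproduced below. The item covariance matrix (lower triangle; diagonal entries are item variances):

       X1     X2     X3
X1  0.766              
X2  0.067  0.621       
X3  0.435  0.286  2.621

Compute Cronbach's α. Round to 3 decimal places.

ΣVar(i) = 0.766 + 0.621 + 2.621 = 4.008
Sum of the distinct covariances = 0.788
Var(T) = 4.008 + 2 × 0.788 = 5.584
α = (k/(k−1))·(1 − ΣVar(i)/Var(T)) = (3/2)·(1 − 4.008/5.584) = 0.423

α = 0.423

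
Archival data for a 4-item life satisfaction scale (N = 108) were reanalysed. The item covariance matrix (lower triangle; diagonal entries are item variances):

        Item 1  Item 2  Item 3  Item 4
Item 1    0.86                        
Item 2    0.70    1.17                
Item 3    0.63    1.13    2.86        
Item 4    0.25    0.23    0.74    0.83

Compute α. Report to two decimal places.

α = 0.75

Σσ²ᵢ = 0.86 + 1.17 + 2.86 + 0.83 = 5.72
Sum of the distinct covariances = 3.68
Var(T) = 5.72 + 2 × 3.68 = 13.08
α = (k/(k−1))·(1 − Σσ²ᵢ/Var(T)) = (4/3)·(1 − 5.72/13.08) = 0.75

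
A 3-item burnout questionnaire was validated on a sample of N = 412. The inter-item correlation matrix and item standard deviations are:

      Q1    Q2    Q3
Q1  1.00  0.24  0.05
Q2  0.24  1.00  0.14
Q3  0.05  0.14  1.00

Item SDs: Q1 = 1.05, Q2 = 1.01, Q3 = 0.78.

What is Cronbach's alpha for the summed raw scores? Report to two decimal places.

Σσ²ᵢ = 1.05² + 1.01² + 0.78² = 2.7310
Covariances σ_ij = r_ij · s_i · s_j:
  σ(Q1,Q2) = 0.24 × 1.05 × 1.01 = 0.2545
  σ(Q1,Q3) = 0.05 × 1.05 × 0.78 = 0.0410
  σ(Q2,Q3) = 0.14 × 1.01 × 0.78 = 0.1103
σ²_T = Σσ²ᵢ + 2·Σσ_ij = 2.7310 + 2 × 0.4058 = 3.5426
α = (3/2)·(1 − 2.7310/3.5426) = 0.34

Cronbach's alpha = 0.34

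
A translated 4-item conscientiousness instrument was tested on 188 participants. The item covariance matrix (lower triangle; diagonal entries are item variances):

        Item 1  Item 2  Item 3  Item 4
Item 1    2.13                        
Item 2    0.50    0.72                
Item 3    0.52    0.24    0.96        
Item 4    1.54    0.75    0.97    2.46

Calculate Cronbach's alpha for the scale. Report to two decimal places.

α = 0.79

Σσ²ᵢ = 2.13 + 0.72 + 0.96 + 2.46 = 6.27
Sum of off-diagonal covariances = 4.52
total variance = 6.27 + 2 × 4.52 = 15.31
α = (k/(k−1))·(1 − Σσ²ᵢ/total variance) = (4/3)·(1 − 6.27/15.31) = 0.79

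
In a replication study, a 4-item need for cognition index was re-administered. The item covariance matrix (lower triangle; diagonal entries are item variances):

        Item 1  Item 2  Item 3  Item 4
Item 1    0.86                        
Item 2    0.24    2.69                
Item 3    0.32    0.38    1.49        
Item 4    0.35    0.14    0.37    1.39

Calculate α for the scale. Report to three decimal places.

α = 0.479

ΣVar(i) = 0.86 + 2.69 + 1.49 + 1.39 = 6.43
Sum of the distinct covariances = 1.80
σ²_total = 6.43 + 2 × 1.80 = 10.03
α = (k/(k−1))·(1 − ΣVar(i)/σ²_total) = (4/3)·(1 − 6.43/10.03) = 0.479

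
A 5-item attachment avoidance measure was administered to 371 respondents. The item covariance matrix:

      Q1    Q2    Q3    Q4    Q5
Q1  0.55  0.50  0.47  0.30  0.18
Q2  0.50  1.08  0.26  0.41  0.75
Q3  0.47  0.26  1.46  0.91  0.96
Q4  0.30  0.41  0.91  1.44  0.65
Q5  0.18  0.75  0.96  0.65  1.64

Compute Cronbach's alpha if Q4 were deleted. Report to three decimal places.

Remaining items: Q1, Q2, Q3, Q5 (k = 4).
Σσ²ᵢ = 0.55 + 1.08 + 1.46 + 1.64 = 4.73
σ²_T = 4.73 + 2 × 3.12 = 10.97
α (item deleted) = (4/3)·(1 − 4.73/10.97) = 0.758

Cronbach's alpha = 0.758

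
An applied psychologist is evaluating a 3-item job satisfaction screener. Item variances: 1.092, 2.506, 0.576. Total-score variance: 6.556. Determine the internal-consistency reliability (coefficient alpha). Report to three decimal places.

α = 0.545

ΣVar(i) = 1.092 + 2.506 + 0.576 = 4.174
α = (k/(k−1))·(1 − ΣVar(i)/total variance) = (3/2)·(1 − 4.174/6.556) = 0.545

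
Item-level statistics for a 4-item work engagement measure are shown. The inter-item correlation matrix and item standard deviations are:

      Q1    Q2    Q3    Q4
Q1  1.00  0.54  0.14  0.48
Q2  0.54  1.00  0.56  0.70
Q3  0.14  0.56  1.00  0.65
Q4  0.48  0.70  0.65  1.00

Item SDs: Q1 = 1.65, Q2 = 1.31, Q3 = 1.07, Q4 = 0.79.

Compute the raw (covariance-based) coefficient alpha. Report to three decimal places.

α = 0.759

Σσ²ᵢ = 1.65² + 1.31² + 1.07² + 0.79² = 6.2076
Covariances σ_ij = r_ij · s_i · s_j:
  σ(Q1,Q2) = 0.54 × 1.65 × 1.31 = 1.1672
  σ(Q1,Q3) = 0.14 × 1.65 × 1.07 = 0.2472
  σ(Q1,Q4) = 0.48 × 1.65 × 0.79 = 0.6257
  σ(Q2,Q3) = 0.56 × 1.31 × 1.07 = 0.7850
  σ(Q2,Q4) = 0.70 × 1.31 × 0.79 = 0.7244
  σ(Q3,Q4) = 0.65 × 1.07 × 0.79 = 0.5494
σ²_T = Σσ²ᵢ + 2·Σσ_ij = 6.2076 + 2 × 4.0989 = 14.4054
α = (4/3)·(1 − 6.2076/14.4054) = 0.759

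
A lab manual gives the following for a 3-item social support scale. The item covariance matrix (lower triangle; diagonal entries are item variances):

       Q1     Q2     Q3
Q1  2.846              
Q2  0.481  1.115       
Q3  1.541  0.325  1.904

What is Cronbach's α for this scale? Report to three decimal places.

sum of item variances = 2.846 + 1.115 + 1.904 = 5.865
Sum of the distinct covariances = 2.347
total variance = 5.865 + 2 × 2.347 = 10.559
α = (k/(k−1))·(1 − sum of item variances/total variance) = (3/2)·(1 − 5.865/10.559) = 0.667

α = 0.667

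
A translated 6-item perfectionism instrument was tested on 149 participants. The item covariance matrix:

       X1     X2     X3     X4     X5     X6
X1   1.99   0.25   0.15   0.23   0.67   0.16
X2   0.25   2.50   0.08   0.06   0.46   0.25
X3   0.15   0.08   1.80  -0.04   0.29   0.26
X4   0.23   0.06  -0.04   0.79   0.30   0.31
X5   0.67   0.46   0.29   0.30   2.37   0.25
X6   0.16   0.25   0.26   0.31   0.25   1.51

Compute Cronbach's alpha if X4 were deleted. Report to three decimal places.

Remaining items: X1, X2, X3, X5, X6 (k = 5).
Σσ²ᵢ = 1.99 + 2.50 + 1.80 + 2.37 + 1.51 = 10.17
Var(T) = 10.17 + 2 × 2.82 = 15.81
α (item deleted) = (5/4)·(1 − 10.17/15.81) = 0.446

α = 0.446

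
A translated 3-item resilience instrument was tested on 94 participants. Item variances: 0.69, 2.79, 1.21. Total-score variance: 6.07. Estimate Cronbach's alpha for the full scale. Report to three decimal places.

Σσ²ᵢ = 0.69 + 2.79 + 1.21 = 4.69
α = (k/(k−1))·(1 − Σσ²ᵢ/total variance) = (3/2)·(1 − 4.69/6.07) = 0.341

α = 0.341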